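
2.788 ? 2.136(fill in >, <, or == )>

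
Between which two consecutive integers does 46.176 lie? 46 and 47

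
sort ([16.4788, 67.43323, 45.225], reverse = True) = [67.43323, 45.225, 16.4788]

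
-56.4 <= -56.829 False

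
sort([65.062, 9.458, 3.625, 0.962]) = [0.962, 3.625, 9.458, 65.062]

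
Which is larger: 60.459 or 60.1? 60.459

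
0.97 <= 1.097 True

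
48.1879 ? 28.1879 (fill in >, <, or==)>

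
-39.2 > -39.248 True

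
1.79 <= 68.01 True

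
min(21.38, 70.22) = 21.38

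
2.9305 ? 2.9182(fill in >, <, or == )>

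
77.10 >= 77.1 True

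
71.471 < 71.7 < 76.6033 True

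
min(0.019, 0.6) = 0.019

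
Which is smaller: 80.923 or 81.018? 80.923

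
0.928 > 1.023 False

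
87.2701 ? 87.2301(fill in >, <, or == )>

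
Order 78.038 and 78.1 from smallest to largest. 78.038, 78.1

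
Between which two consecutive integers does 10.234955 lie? 10 and 11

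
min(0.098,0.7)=0.098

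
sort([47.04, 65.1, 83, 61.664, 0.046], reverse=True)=[83, 65.1, 61.664, 47.04, 0.046]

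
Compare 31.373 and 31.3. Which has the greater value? 31.373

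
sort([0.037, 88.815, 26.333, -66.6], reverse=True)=[88.815, 26.333, 0.037, -66.6]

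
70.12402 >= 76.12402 False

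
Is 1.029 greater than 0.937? Yes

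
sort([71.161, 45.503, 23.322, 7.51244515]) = [7.51244515, 23.322, 45.503, 71.161]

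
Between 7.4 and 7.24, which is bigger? 7.4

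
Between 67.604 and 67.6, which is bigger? 67.604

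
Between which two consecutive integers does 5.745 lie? 5 and 6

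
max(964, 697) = 964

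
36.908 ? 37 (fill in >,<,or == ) <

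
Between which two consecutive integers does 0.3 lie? 0 and 1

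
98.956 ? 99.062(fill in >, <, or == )<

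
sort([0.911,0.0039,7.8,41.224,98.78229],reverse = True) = [98.78229,41.224,7.8,0.911,0.0039]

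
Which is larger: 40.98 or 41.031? 41.031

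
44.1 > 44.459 False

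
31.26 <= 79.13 True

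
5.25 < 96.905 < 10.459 False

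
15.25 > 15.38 False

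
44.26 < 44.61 True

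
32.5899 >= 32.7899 False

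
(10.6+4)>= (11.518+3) True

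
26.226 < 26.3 True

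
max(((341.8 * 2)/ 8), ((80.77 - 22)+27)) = 85.77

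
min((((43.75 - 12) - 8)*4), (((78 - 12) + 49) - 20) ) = 95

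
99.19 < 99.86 True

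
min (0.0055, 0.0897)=0.0055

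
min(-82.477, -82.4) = -82.477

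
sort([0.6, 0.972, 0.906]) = [0.6, 0.906, 0.972]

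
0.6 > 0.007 True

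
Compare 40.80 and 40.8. They are equal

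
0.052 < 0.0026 False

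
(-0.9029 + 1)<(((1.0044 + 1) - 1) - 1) False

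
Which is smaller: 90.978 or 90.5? 90.5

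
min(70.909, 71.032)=70.909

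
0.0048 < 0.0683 True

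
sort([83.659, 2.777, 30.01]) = [2.777, 30.01, 83.659]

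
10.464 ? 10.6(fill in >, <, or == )<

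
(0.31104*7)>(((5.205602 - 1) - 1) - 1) False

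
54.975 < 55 True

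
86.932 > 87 False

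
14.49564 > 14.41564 True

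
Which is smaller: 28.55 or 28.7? 28.55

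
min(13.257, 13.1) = 13.1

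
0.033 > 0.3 False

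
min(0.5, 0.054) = 0.054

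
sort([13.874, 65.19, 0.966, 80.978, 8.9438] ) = [0.966, 8.9438, 13.874, 65.19, 80.978]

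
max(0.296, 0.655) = 0.655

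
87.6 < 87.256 False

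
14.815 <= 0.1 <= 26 False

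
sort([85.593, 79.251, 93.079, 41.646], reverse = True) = [93.079, 85.593, 79.251, 41.646]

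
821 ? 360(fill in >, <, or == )>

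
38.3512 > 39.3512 False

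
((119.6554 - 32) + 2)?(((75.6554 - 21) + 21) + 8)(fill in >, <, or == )>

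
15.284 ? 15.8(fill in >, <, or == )<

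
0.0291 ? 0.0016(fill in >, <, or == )>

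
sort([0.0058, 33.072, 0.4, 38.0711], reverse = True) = [38.0711, 33.072, 0.4, 0.0058]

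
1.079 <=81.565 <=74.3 False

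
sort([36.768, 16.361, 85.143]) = [16.361, 36.768, 85.143]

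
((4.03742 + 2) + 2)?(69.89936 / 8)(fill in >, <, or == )<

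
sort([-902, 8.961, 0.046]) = [-902, 0.046, 8.961]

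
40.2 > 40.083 True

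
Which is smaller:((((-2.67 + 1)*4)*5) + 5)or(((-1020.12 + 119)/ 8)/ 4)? ((((-2.67 + 1)*4)*5) + 5)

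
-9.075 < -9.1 False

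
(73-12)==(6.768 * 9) False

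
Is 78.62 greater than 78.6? Yes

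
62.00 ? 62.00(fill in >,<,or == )==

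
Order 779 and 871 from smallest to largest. 779,871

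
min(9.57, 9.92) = 9.57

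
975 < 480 False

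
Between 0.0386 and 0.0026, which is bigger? 0.0386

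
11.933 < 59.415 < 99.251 True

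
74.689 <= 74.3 False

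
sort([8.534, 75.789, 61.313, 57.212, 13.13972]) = [8.534, 13.13972, 57.212, 61.313, 75.789]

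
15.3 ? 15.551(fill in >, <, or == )<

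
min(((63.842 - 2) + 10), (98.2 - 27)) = 71.2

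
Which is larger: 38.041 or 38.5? 38.5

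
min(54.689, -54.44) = -54.44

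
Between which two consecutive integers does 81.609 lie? 81 and 82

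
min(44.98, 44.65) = 44.65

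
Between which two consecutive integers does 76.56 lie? 76 and 77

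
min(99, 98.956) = 98.956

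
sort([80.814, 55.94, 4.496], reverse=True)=[80.814, 55.94, 4.496]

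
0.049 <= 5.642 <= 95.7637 True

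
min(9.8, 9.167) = 9.167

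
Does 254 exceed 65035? No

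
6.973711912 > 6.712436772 True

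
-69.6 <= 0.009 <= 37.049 True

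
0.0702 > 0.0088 True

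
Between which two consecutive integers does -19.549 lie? -20 and -19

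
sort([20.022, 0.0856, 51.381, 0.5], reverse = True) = [51.381, 20.022, 0.5, 0.0856]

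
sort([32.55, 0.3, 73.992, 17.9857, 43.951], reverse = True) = [73.992, 43.951, 32.55, 17.9857, 0.3]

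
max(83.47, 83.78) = 83.78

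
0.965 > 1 False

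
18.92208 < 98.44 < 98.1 False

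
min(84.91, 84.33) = 84.33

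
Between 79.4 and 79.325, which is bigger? 79.4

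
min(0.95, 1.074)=0.95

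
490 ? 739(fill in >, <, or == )<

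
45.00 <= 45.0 True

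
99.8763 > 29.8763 True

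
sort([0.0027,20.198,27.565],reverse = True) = [27.565,20.198,0.0027]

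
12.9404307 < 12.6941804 False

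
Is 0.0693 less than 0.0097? No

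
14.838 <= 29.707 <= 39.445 True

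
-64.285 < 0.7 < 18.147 True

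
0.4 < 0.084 False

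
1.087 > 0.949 True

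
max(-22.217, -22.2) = -22.2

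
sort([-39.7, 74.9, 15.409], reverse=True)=[74.9, 15.409, -39.7]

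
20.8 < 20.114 False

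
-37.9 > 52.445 False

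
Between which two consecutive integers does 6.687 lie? 6 and 7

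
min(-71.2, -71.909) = -71.909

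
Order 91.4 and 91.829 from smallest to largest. 91.4,91.829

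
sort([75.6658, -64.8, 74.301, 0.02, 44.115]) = [-64.8, 0.02, 44.115, 74.301, 75.6658]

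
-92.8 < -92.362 True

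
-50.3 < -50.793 False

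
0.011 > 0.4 False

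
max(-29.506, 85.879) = 85.879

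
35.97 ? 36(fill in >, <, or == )<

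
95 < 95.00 False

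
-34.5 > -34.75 True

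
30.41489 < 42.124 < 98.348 True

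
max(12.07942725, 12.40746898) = 12.40746898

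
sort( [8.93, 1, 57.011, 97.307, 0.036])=[0.036, 1, 8.93, 57.011, 97.307]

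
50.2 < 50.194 False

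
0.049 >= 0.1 False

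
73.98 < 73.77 False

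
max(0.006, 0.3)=0.3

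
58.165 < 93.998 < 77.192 False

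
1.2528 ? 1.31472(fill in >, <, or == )<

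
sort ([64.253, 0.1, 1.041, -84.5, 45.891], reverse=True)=[64.253, 45.891, 1.041, 0.1, -84.5]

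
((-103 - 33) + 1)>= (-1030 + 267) True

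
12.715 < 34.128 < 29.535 False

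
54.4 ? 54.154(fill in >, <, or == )>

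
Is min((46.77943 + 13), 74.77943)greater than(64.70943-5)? Yes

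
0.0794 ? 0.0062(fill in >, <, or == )>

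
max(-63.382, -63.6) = -63.382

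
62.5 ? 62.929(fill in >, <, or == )<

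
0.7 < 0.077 False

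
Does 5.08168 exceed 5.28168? No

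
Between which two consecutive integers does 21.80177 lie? 21 and 22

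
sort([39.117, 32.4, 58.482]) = [32.4, 39.117, 58.482]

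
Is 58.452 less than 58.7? Yes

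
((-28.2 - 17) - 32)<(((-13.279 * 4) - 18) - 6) True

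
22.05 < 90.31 True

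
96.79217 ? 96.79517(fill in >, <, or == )<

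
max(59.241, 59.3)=59.3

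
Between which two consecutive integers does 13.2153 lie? 13 and 14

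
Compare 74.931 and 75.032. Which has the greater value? 75.032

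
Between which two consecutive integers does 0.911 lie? 0 and 1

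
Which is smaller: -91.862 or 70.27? -91.862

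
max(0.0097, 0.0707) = 0.0707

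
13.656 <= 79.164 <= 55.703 False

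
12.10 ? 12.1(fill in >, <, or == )==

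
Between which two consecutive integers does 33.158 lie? 33 and 34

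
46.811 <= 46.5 False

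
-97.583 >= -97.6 True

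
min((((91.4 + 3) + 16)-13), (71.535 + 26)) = 97.4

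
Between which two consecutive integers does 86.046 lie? 86 and 87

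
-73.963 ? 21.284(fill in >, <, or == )<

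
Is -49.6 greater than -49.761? Yes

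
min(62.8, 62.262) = 62.262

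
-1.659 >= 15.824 False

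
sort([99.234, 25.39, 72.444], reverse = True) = [99.234, 72.444, 25.39]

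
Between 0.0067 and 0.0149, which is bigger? 0.0149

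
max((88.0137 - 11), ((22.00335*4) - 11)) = 77.0137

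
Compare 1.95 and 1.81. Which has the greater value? 1.95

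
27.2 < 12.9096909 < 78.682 False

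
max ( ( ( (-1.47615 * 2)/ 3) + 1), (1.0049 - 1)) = 0.0159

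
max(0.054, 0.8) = 0.8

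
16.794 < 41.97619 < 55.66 True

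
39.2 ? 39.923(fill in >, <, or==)<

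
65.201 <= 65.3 True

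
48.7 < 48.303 False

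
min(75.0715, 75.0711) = 75.0711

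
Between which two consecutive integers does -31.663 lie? -32 and -31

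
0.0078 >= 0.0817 False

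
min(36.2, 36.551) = 36.2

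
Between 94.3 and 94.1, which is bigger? 94.3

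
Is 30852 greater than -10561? Yes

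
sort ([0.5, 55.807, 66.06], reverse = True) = [66.06, 55.807, 0.5]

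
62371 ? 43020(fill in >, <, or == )>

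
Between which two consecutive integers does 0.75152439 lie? 0 and 1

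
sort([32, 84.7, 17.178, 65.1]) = [17.178, 32, 65.1, 84.7]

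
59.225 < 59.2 False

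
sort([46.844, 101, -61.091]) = [-61.091, 46.844, 101]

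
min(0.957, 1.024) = 0.957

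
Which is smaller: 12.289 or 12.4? 12.289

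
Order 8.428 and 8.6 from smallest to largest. 8.428, 8.6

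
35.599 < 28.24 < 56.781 False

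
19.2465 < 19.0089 False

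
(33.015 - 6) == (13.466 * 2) False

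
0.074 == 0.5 False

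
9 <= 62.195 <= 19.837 False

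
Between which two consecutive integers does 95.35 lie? 95 and 96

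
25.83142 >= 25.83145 False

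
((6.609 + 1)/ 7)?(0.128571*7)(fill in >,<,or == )>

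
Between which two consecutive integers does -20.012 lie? -21 and -20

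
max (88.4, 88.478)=88.478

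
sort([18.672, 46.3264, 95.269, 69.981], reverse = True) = [95.269, 69.981, 46.3264, 18.672]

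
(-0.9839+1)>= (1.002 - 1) True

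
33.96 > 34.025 False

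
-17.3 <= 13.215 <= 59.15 True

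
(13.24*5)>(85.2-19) False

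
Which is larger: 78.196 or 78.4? 78.4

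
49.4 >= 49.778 False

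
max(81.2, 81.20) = 81.20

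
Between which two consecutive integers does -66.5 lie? -67 and -66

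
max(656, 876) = 876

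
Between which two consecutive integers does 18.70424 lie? 18 and 19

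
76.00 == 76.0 True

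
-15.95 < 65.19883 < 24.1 False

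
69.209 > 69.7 False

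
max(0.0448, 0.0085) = 0.0448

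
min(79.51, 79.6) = 79.51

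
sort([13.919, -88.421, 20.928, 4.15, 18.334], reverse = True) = [20.928, 18.334, 13.919, 4.15, -88.421]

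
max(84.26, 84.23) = 84.26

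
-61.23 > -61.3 True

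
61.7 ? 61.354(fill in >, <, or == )>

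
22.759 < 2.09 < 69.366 False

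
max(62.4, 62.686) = 62.686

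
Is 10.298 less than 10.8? Yes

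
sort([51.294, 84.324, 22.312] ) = [22.312, 51.294, 84.324]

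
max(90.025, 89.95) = 90.025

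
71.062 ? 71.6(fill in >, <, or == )<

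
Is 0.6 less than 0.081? No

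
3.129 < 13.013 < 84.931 True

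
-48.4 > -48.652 True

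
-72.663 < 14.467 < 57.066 True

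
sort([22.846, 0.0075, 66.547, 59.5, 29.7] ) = [0.0075, 22.846, 29.7, 59.5, 66.547]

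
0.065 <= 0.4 True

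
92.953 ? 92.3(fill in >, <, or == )>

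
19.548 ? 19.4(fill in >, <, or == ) >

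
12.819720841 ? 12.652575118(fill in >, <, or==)>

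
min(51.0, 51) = 51.0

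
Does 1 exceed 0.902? Yes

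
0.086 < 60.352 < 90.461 True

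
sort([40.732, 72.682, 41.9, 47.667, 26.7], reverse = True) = [72.682, 47.667, 41.9, 40.732, 26.7]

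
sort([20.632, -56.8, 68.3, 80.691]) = [-56.8, 20.632, 68.3, 80.691]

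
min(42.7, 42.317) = 42.317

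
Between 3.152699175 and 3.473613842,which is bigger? 3.473613842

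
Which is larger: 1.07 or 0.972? 1.07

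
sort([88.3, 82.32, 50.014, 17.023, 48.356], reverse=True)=[88.3, 82.32, 50.014, 48.356, 17.023]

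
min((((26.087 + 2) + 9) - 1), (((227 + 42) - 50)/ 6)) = 36.087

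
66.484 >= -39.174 True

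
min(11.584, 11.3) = 11.3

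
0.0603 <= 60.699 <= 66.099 True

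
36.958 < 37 True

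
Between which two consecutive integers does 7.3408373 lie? 7 and 8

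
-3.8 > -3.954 True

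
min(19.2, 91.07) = 19.2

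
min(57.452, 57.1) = 57.1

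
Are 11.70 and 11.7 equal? Yes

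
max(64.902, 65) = 65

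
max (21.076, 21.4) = 21.4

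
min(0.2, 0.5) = 0.2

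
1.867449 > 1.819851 True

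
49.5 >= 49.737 False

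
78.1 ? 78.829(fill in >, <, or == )<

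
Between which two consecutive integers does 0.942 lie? 0 and 1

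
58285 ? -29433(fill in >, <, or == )>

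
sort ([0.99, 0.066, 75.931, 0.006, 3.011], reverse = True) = [75.931, 3.011, 0.99, 0.066, 0.006]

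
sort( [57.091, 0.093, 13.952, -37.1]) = [-37.1, 0.093, 13.952, 57.091]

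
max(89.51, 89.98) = 89.98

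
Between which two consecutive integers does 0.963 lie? 0 and 1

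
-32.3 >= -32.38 True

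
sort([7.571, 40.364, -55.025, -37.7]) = [-55.025, -37.7, 7.571, 40.364]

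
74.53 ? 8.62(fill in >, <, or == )>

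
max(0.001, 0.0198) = 0.0198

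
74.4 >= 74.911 False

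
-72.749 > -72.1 False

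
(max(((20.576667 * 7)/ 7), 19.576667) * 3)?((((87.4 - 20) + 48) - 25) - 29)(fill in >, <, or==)>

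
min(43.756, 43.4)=43.4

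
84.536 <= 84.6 True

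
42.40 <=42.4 True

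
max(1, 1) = 1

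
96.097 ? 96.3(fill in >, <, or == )<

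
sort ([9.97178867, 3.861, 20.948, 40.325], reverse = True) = [40.325, 20.948, 9.97178867, 3.861]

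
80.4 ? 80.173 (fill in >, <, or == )>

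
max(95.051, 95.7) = 95.7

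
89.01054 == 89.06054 False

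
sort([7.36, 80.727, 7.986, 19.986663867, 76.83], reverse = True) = [80.727, 76.83, 19.986663867, 7.986, 7.36]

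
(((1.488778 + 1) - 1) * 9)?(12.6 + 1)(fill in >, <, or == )<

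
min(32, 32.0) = 32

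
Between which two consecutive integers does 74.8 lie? 74 and 75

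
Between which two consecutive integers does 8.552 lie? 8 and 9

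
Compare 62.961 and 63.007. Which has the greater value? 63.007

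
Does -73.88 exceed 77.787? No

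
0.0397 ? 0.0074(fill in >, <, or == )>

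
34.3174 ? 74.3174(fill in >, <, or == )<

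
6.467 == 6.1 False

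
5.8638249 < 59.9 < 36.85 False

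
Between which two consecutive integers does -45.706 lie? -46 and -45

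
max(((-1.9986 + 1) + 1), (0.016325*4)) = 0.0653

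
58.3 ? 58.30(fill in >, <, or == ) ==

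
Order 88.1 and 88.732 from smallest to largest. 88.1, 88.732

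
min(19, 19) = 19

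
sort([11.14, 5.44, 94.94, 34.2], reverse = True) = [94.94, 34.2, 11.14, 5.44]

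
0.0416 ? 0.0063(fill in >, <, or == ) >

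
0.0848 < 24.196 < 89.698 True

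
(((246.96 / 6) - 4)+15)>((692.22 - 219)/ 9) False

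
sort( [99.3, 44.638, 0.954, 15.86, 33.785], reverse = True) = [99.3, 44.638, 33.785, 15.86, 0.954]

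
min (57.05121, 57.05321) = 57.05121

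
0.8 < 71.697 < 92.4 True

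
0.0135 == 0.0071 False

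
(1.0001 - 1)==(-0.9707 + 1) False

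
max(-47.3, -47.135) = -47.135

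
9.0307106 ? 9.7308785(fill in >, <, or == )<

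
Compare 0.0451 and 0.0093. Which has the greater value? 0.0451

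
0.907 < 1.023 True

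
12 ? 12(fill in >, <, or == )==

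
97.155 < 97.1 False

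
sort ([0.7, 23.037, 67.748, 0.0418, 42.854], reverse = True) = [67.748, 42.854, 23.037, 0.7, 0.0418]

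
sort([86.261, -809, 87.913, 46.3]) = [-809, 46.3, 86.261, 87.913]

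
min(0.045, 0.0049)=0.0049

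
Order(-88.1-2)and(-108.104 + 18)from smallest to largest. (-108.104 + 18), (-88.1-2)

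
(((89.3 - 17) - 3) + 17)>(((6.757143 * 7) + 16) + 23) False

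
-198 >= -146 False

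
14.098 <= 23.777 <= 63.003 True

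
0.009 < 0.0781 True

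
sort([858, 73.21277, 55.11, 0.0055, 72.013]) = [0.0055, 55.11, 72.013, 73.21277, 858]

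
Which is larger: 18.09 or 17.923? 18.09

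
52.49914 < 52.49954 True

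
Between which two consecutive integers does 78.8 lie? 78 and 79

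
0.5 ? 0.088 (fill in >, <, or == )>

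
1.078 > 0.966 True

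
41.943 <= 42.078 True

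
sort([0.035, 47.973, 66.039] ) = [0.035, 47.973, 66.039]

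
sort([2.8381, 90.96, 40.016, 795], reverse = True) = [795, 90.96, 40.016, 2.8381]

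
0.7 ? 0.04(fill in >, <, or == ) >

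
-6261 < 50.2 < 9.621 False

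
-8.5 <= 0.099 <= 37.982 True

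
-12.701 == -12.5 False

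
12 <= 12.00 True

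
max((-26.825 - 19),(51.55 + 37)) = 88.55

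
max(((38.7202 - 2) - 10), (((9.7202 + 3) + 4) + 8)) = 26.7202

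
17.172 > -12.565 True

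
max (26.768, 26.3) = 26.768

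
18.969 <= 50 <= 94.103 True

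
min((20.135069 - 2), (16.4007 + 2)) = 18.135069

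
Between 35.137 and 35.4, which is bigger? 35.4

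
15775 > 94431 False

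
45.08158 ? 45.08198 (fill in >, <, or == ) <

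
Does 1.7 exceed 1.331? Yes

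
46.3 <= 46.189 False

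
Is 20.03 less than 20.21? Yes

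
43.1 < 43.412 True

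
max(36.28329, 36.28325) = 36.28329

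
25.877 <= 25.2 False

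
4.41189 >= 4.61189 False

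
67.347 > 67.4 False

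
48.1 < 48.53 True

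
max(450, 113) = 450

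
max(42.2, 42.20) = 42.20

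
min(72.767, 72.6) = 72.6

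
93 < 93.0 False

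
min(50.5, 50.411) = 50.411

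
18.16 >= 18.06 True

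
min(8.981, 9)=8.981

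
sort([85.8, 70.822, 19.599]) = [19.599, 70.822, 85.8]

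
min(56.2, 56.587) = 56.2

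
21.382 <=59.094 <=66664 True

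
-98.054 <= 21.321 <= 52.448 True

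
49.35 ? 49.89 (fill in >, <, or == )<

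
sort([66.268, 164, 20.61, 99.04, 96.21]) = [20.61, 66.268, 96.21, 99.04, 164]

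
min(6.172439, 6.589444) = 6.172439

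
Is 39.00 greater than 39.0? No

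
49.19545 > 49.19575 False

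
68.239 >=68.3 False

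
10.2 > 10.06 True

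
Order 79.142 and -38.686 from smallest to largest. -38.686, 79.142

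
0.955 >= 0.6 True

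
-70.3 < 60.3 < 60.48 True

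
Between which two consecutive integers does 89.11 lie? 89 and 90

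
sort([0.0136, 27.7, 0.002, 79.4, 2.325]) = [0.002, 0.0136, 2.325, 27.7, 79.4]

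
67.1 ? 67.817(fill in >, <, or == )<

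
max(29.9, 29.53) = 29.9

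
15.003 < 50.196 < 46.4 False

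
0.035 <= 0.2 True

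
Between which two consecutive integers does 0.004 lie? 0 and 1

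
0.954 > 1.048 False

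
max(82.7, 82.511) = 82.7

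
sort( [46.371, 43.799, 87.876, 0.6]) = [0.6, 43.799, 46.371, 87.876]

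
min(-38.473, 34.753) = -38.473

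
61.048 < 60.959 False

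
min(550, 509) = 509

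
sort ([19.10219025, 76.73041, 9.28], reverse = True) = [76.73041, 19.10219025, 9.28]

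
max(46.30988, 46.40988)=46.40988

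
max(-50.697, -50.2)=-50.2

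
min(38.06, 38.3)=38.06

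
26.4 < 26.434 True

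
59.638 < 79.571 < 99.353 True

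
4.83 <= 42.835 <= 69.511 True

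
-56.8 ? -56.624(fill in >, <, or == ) <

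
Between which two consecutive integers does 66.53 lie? 66 and 67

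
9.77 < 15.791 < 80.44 True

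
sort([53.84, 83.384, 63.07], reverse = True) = [83.384, 63.07, 53.84]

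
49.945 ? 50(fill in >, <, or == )<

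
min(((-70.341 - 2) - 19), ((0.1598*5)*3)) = -91.341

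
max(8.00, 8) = 8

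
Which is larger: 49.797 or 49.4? 49.797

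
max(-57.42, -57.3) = -57.3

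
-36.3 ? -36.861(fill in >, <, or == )>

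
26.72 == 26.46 False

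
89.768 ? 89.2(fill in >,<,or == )>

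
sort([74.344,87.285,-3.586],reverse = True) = [87.285,74.344,-3.586]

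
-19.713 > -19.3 False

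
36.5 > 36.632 False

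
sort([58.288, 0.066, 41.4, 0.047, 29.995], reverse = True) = [58.288, 41.4, 29.995, 0.066, 0.047]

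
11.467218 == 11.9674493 False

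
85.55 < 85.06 False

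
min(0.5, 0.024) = 0.024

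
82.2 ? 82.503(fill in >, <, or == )<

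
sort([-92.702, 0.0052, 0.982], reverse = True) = [0.982, 0.0052, -92.702]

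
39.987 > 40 False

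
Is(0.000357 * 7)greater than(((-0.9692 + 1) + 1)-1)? No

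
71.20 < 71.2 False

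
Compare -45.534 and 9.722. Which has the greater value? 9.722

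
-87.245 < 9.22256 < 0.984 False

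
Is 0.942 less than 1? Yes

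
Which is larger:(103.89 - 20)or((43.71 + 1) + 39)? (103.89 - 20)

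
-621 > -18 False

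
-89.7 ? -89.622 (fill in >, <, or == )<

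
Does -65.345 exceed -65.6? Yes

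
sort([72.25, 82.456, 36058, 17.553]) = [17.553, 72.25, 82.456, 36058]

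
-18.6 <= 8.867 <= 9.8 True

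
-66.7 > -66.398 False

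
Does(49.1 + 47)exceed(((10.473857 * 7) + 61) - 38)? No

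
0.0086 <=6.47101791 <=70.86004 True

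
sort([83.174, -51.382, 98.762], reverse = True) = [98.762, 83.174, -51.382]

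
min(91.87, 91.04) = 91.04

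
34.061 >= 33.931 True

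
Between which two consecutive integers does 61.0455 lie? 61 and 62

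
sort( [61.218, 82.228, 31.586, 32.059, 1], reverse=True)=[82.228, 61.218, 32.059, 31.586, 1]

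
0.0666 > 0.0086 True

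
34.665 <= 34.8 True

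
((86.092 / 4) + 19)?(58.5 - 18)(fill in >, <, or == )>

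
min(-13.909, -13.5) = -13.909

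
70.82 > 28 True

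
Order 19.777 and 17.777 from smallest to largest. 17.777, 19.777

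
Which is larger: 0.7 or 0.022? 0.7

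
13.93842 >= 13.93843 False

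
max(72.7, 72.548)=72.7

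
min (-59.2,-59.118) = -59.2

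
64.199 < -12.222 False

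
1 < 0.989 False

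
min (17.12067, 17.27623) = 17.12067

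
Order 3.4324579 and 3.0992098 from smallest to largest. 3.0992098, 3.4324579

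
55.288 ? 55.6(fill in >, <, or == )<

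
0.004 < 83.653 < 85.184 True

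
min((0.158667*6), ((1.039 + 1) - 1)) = 0.952002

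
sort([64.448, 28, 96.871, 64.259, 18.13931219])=[18.13931219, 28, 64.259, 64.448, 96.871]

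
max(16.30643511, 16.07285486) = 16.30643511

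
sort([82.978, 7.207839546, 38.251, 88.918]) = [7.207839546, 38.251, 82.978, 88.918]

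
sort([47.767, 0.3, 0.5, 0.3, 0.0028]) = [0.0028, 0.3, 0.3, 0.5, 47.767]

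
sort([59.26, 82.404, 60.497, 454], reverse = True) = [454, 82.404, 60.497, 59.26]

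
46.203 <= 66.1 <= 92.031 True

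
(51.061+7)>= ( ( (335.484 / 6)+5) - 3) True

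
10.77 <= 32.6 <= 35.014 True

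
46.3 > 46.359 False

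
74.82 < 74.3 False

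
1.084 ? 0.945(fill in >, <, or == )>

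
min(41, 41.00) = 41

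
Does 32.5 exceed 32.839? No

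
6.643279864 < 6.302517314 False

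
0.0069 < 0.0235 True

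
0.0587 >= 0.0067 True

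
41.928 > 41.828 True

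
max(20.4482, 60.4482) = 60.4482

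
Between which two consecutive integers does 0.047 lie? 0 and 1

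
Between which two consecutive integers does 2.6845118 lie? 2 and 3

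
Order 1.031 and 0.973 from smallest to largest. 0.973, 1.031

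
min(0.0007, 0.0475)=0.0007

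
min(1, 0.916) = 0.916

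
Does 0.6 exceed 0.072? Yes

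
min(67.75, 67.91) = 67.75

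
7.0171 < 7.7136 True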